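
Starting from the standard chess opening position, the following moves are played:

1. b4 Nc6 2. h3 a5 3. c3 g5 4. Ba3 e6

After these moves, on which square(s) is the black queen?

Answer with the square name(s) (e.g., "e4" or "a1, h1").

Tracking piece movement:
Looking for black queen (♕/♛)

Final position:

  a b c d e f g h
  ─────────────────
8│♜ · ♝ ♛ ♚ ♝ ♞ ♜│8
7│· ♟ ♟ ♟ · ♟ · ♟│7
6│· · ♞ · ♟ · · ·│6
5│♟ · · · · · ♟ ·│5
4│· ♙ · · · · · ·│4
3│♗ · ♙ · · · · ♙│3
2│♙ · · ♙ ♙ ♙ ♙ ·│2
1│♖ ♘ · ♕ ♔ ♗ ♘ ♖│1
  ─────────────────
  a b c d e f g h


d8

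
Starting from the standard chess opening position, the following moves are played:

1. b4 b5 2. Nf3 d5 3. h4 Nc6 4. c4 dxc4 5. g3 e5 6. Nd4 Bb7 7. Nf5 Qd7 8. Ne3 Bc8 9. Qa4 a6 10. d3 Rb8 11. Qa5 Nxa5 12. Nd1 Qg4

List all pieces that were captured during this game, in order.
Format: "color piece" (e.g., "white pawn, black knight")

Tracking captures:
  dxc4: captured white pawn
  Nxa5: captured white queen

white pawn, white queen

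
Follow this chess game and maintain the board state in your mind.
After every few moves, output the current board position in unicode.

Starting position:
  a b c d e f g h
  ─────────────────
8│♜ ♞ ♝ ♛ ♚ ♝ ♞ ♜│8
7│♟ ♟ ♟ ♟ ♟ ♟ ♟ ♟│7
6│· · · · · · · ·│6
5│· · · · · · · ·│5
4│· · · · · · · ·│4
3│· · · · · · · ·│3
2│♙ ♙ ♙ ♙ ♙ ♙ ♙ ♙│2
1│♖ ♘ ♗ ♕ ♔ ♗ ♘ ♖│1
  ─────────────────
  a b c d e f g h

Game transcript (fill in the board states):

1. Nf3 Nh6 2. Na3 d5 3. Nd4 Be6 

  a b c d e f g h
  ─────────────────
8│♜ ♞ · ♛ ♚ ♝ · ♜│8
7│♟ ♟ ♟ · ♟ ♟ ♟ ♟│7
6│· · · · ♝ · · ♞│6
5│· · · ♟ · · · ·│5
4│· · · ♘ · · · ·│4
3│♘ · · · · · · ·│3
2│♙ ♙ ♙ ♙ ♙ ♙ ♙ ♙│2
1│♖ · ♗ ♕ ♔ ♗ · ♖│1
  ─────────────────
  a b c d e f g h

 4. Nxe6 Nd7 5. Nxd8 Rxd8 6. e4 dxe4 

  a b c d e f g h
  ─────────────────
8│· · · ♜ ♚ ♝ · ♜│8
7│♟ ♟ ♟ ♞ ♟ ♟ ♟ ♟│7
6│· · · · · · · ♞│6
5│· · · · · · · ·│5
4│· · · · ♟ · · ·│4
3│♘ · · · · · · ·│3
2│♙ ♙ ♙ ♙ · ♙ ♙ ♙│2
1│♖ · ♗ ♕ ♔ ♗ · ♖│1
  ─────────────────
  a b c d e f g h

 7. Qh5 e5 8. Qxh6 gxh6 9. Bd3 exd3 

  a b c d e f g h
  ─────────────────
8│· · · ♜ ♚ ♝ · ♜│8
7│♟ ♟ ♟ ♞ · ♟ · ♟│7
6│· · · · · · · ♟│6
5│· · · · ♟ · · ·│5
4│· · · · · · · ·│4
3│♘ · · ♟ · · · ·│3
2│♙ ♙ ♙ ♙ · ♙ ♙ ♙│2
1│♖ · ♗ · ♔ · · ♖│1
  ─────────────────
  a b c d e f g h

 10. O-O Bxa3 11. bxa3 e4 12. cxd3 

  a b c d e f g h
  ─────────────────
8│· · · ♜ ♚ · · ♜│8
7│♟ ♟ ♟ ♞ · ♟ · ♟│7
6│· · · · · · · ♟│6
5│· · · · · · · ·│5
4│· · · · ♟ · · ·│4
3│♙ · · ♙ · · · ·│3
2│♙ · · ♙ · ♙ ♙ ♙│2
1│♖ · ♗ · · ♖ ♔ ·│1
  ─────────────────
  a b c d e f g h


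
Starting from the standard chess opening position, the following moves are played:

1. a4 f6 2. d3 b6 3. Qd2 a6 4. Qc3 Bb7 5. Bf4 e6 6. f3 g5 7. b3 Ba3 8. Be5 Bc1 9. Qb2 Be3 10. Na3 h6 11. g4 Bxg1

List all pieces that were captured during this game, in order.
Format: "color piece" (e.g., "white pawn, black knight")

Tracking captures:
  Bxg1: captured white knight

white knight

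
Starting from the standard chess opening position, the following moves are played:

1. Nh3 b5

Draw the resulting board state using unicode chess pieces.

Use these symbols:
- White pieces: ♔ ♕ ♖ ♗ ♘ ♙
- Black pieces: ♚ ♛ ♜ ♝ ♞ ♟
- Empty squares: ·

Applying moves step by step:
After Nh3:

♜ ♞ ♝ ♛ ♚ ♝ ♞ ♜
♟ ♟ ♟ ♟ ♟ ♟ ♟ ♟
· · · · · · · ·
· · · · · · · ·
· · · · · · · ·
· · · · · · · ♘
♙ ♙ ♙ ♙ ♙ ♙ ♙ ♙
♖ ♘ ♗ ♕ ♔ ♗ · ♖


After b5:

♜ ♞ ♝ ♛ ♚ ♝ ♞ ♜
♟ · ♟ ♟ ♟ ♟ ♟ ♟
· · · · · · · ·
· ♟ · · · · · ·
· · · · · · · ·
· · · · · · · ♘
♙ ♙ ♙ ♙ ♙ ♙ ♙ ♙
♖ ♘ ♗ ♕ ♔ ♗ · ♖



  a b c d e f g h
  ─────────────────
8│♜ ♞ ♝ ♛ ♚ ♝ ♞ ♜│8
7│♟ · ♟ ♟ ♟ ♟ ♟ ♟│7
6│· · · · · · · ·│6
5│· ♟ · · · · · ·│5
4│· · · · · · · ·│4
3│· · · · · · · ♘│3
2│♙ ♙ ♙ ♙ ♙ ♙ ♙ ♙│2
1│♖ ♘ ♗ ♕ ♔ ♗ · ♖│1
  ─────────────────
  a b c d e f g h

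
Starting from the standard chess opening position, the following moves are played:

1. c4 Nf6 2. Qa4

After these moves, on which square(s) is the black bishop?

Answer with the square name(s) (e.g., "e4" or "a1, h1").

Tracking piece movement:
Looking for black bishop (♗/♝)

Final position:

  a b c d e f g h
  ─────────────────
8│♜ ♞ ♝ ♛ ♚ ♝ · ♜│8
7│♟ ♟ ♟ ♟ ♟ ♟ ♟ ♟│7
6│· · · · · ♞ · ·│6
5│· · · · · · · ·│5
4│♕ · ♙ · · · · ·│4
3│· · · · · · · ·│3
2│♙ ♙ · ♙ ♙ ♙ ♙ ♙│2
1│♖ ♘ ♗ · ♔ ♗ ♘ ♖│1
  ─────────────────
  a b c d e f g h


c8, f8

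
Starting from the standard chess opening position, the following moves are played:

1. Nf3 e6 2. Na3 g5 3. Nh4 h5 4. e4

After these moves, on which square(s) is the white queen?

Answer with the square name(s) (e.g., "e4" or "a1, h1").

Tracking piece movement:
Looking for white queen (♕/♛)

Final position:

  a b c d e f g h
  ─────────────────
8│♜ ♞ ♝ ♛ ♚ ♝ ♞ ♜│8
7│♟ ♟ ♟ ♟ · ♟ · ·│7
6│· · · · ♟ · · ·│6
5│· · · · · · ♟ ♟│5
4│· · · · ♙ · · ♘│4
3│♘ · · · · · · ·│3
2│♙ ♙ ♙ ♙ · ♙ ♙ ♙│2
1│♖ · ♗ ♕ ♔ ♗ · ♖│1
  ─────────────────
  a b c d e f g h


d1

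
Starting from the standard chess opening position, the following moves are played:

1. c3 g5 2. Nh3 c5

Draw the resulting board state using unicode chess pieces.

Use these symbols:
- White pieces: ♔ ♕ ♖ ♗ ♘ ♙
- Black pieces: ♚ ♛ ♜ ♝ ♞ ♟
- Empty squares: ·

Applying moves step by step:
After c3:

♜ ♞ ♝ ♛ ♚ ♝ ♞ ♜
♟ ♟ ♟ ♟ ♟ ♟ ♟ ♟
· · · · · · · ·
· · · · · · · ·
· · · · · · · ·
· · ♙ · · · · ·
♙ ♙ · ♙ ♙ ♙ ♙ ♙
♖ ♘ ♗ ♕ ♔ ♗ ♘ ♖


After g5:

♜ ♞ ♝ ♛ ♚ ♝ ♞ ♜
♟ ♟ ♟ ♟ ♟ ♟ · ♟
· · · · · · · ·
· · · · · · ♟ ·
· · · · · · · ·
· · ♙ · · · · ·
♙ ♙ · ♙ ♙ ♙ ♙ ♙
♖ ♘ ♗ ♕ ♔ ♗ ♘ ♖


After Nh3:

♜ ♞ ♝ ♛ ♚ ♝ ♞ ♜
♟ ♟ ♟ ♟ ♟ ♟ · ♟
· · · · · · · ·
· · · · · · ♟ ·
· · · · · · · ·
· · ♙ · · · · ♘
♙ ♙ · ♙ ♙ ♙ ♙ ♙
♖ ♘ ♗ ♕ ♔ ♗ · ♖


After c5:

♜ ♞ ♝ ♛ ♚ ♝ ♞ ♜
♟ ♟ · ♟ ♟ ♟ · ♟
· · · · · · · ·
· · ♟ · · · ♟ ·
· · · · · · · ·
· · ♙ · · · · ♘
♙ ♙ · ♙ ♙ ♙ ♙ ♙
♖ ♘ ♗ ♕ ♔ ♗ · ♖



  a b c d e f g h
  ─────────────────
8│♜ ♞ ♝ ♛ ♚ ♝ ♞ ♜│8
7│♟ ♟ · ♟ ♟ ♟ · ♟│7
6│· · · · · · · ·│6
5│· · ♟ · · · ♟ ·│5
4│· · · · · · · ·│4
3│· · ♙ · · · · ♘│3
2│♙ ♙ · ♙ ♙ ♙ ♙ ♙│2
1│♖ ♘ ♗ ♕ ♔ ♗ · ♖│1
  ─────────────────
  a b c d e f g h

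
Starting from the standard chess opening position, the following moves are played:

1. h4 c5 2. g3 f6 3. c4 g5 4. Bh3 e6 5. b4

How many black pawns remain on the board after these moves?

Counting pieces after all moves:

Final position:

  a b c d e f g h
  ─────────────────
8│♜ ♞ ♝ ♛ ♚ ♝ ♞ ♜│8
7│♟ ♟ · ♟ · · · ♟│7
6│· · · · ♟ ♟ · ·│6
5│· · ♟ · · · ♟ ·│5
4│· ♙ ♙ · · · · ♙│4
3│· · · · · · ♙ ♗│3
2│♙ · · ♙ ♙ ♙ · ·│2
1│♖ ♘ ♗ ♕ ♔ · ♘ ♖│1
  ─────────────────
  a b c d e f g h


8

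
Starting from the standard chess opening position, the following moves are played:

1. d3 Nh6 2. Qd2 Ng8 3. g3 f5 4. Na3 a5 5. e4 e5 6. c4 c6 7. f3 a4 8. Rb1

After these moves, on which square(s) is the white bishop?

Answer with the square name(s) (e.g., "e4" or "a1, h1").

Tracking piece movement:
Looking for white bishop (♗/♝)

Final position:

  a b c d e f g h
  ─────────────────
8│♜ ♞ ♝ ♛ ♚ ♝ ♞ ♜│8
7│· ♟ · ♟ · · ♟ ♟│7
6│· · ♟ · · · · ·│6
5│· · · · ♟ ♟ · ·│5
4│♟ · ♙ · ♙ · · ·│4
3│♘ · · ♙ · ♙ ♙ ·│3
2│♙ ♙ · ♕ · · · ♙│2
1│· ♖ ♗ · ♔ ♗ ♘ ♖│1
  ─────────────────
  a b c d e f g h


c1, f1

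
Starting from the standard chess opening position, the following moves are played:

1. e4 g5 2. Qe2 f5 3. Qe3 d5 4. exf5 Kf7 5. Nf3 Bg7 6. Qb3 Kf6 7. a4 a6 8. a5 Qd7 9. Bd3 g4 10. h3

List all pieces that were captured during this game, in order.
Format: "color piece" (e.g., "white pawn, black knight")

Tracking captures:
  exf5: captured black pawn

black pawn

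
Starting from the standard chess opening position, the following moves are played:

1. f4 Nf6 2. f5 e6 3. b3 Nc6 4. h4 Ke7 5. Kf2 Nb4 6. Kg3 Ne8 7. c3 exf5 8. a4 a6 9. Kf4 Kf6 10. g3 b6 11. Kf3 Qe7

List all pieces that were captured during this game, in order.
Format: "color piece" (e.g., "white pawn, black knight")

Tracking captures:
  exf5: captured white pawn

white pawn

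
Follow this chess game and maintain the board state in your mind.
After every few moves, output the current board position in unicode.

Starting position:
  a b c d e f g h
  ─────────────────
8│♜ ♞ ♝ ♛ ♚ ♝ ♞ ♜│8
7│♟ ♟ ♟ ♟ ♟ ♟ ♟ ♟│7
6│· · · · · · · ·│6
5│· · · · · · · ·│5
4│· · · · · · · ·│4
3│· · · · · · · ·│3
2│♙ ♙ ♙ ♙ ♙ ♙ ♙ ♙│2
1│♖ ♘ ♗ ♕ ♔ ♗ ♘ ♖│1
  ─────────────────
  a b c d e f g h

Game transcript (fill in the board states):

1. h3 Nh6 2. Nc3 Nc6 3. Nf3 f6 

  a b c d e f g h
  ─────────────────
8│♜ · ♝ ♛ ♚ ♝ · ♜│8
7│♟ ♟ ♟ ♟ ♟ · ♟ ♟│7
6│· · ♞ · · ♟ · ♞│6
5│· · · · · · · ·│5
4│· · · · · · · ·│4
3│· · ♘ · · ♘ · ♙│3
2│♙ ♙ ♙ ♙ ♙ ♙ ♙ ·│2
1│♖ · ♗ ♕ ♔ ♗ · ♖│1
  ─────────────────
  a b c d e f g h

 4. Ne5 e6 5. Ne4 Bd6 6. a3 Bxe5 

  a b c d e f g h
  ─────────────────
8│♜ · ♝ ♛ ♚ · · ♜│8
7│♟ ♟ ♟ ♟ · · ♟ ♟│7
6│· · ♞ · ♟ ♟ · ♞│6
5│· · · · ♝ · · ·│5
4│· · · · ♘ · · ·│4
3│♙ · · · · · · ♙│3
2│· ♙ ♙ ♙ ♙ ♙ ♙ ·│2
1│♖ · ♗ ♕ ♔ ♗ · ♖│1
  ─────────────────
  a b c d e f g h

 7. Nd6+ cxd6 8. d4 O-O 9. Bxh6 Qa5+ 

  a b c d e f g h
  ─────────────────
8│♜ · ♝ · · ♜ ♚ ·│8
7│♟ ♟ · ♟ · · ♟ ♟│7
6│· · ♞ ♟ ♟ ♟ · ♗│6
5│♛ · · · ♝ · · ·│5
4│· · · ♙ · · · ·│4
3│♙ · · · · · · ♙│3
2│· ♙ ♙ · ♙ ♙ ♙ ·│2
1│♖ · · ♕ ♔ ♗ · ♖│1
  ─────────────────
  a b c d e f g h

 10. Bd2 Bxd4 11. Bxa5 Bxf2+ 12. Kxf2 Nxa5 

  a b c d e f g h
  ─────────────────
8│♜ · ♝ · · ♜ ♚ ·│8
7│♟ ♟ · ♟ · · ♟ ♟│7
6│· · · ♟ ♟ ♟ · ·│6
5│♞ · · · · · · ·│5
4│· · · · · · · ·│4
3│♙ · · · · · · ♙│3
2│· ♙ ♙ · ♙ ♔ ♙ ·│2
1│♖ · · ♕ · ♗ · ♖│1
  ─────────────────
  a b c d e f g h



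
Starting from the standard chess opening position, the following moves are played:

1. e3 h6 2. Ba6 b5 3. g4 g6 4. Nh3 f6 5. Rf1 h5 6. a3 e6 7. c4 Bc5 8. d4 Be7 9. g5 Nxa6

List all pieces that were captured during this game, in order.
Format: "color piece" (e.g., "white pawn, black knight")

Tracking captures:
  Nxa6: captured white bishop

white bishop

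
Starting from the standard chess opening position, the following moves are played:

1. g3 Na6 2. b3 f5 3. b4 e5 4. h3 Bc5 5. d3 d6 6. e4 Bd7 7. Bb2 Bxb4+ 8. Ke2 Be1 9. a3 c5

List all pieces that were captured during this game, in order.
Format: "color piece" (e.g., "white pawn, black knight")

Tracking captures:
  Bxb4+: captured white pawn

white pawn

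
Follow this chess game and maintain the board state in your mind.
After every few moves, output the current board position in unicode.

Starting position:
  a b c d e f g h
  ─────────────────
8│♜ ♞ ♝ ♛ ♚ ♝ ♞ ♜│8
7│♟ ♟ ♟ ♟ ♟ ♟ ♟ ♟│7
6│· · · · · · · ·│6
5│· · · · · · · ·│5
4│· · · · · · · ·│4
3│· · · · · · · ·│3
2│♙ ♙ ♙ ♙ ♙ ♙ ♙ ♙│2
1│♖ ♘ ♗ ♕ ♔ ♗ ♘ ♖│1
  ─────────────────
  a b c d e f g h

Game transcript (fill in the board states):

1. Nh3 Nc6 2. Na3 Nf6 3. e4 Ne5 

  a b c d e f g h
  ─────────────────
8│♜ · ♝ ♛ ♚ ♝ · ♜│8
7│♟ ♟ ♟ ♟ ♟ ♟ ♟ ♟│7
6│· · · · · ♞ · ·│6
5│· · · · ♞ · · ·│5
4│· · · · ♙ · · ·│4
3│♘ · · · · · · ♘│3
2│♙ ♙ ♙ ♙ · ♙ ♙ ♙│2
1│♖ · ♗ ♕ ♔ ♗ · ♖│1
  ─────────────────
  a b c d e f g h

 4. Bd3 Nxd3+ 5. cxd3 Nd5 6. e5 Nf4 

  a b c d e f g h
  ─────────────────
8│♜ · ♝ ♛ ♚ ♝ · ♜│8
7│♟ ♟ ♟ ♟ ♟ ♟ ♟ ♟│7
6│· · · · · · · ·│6
5│· · · · ♙ · · ·│5
4│· · · · · ♞ · ·│4
3│♘ · · ♙ · · · ♘│3
2│♙ ♙ · ♙ · ♙ ♙ ♙│2
1│♖ · ♗ ♕ ♔ · · ♖│1
  ─────────────────
  a b c d e f g h

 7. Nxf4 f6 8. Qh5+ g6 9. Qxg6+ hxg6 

  a b c d e f g h
  ─────────────────
8│♜ · ♝ ♛ ♚ ♝ · ♜│8
7│♟ ♟ ♟ ♟ ♟ · · ·│7
6│· · · · · ♟ ♟ ·│6
5│· · · · ♙ · · ·│5
4│· · · · · ♘ · ·│4
3│♘ · · ♙ · · · ·│3
2│♙ ♙ · ♙ · ♙ ♙ ♙│2
1│♖ · ♗ · ♔ · · ♖│1
  ─────────────────
  a b c d e f g h

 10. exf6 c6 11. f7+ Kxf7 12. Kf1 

  a b c d e f g h
  ─────────────────
8│♜ · ♝ ♛ · ♝ · ♜│8
7│♟ ♟ · ♟ ♟ ♚ · ·│7
6│· · ♟ · · · ♟ ·│6
5│· · · · · · · ·│5
4│· · · · · ♘ · ·│4
3│♘ · · ♙ · · · ·│3
2│♙ ♙ · ♙ · ♙ ♙ ♙│2
1│♖ · ♗ · · ♔ · ♖│1
  ─────────────────
  a b c d e f g h


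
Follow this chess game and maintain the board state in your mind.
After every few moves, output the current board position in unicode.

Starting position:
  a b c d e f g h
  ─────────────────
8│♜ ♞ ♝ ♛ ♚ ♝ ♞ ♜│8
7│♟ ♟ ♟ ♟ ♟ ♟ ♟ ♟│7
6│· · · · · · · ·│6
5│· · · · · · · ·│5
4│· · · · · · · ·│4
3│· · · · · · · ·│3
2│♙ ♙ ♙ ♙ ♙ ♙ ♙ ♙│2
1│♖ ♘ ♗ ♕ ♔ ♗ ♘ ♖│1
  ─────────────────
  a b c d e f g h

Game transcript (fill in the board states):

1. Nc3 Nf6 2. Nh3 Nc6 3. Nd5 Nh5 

  a b c d e f g h
  ─────────────────
8│♜ · ♝ ♛ ♚ ♝ · ♜│8
7│♟ ♟ ♟ ♟ ♟ ♟ ♟ ♟│7
6│· · ♞ · · · · ·│6
5│· · · ♘ · · · ♞│5
4│· · · · · · · ·│4
3│· · · · · · · ♘│3
2│♙ ♙ ♙ ♙ ♙ ♙ ♙ ♙│2
1│♖ · ♗ ♕ ♔ ♗ · ♖│1
  ─────────────────
  a b c d e f g h

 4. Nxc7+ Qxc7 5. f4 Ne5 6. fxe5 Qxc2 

  a b c d e f g h
  ─────────────────
8│♜ · ♝ · ♚ ♝ · ♜│8
7│♟ ♟ · ♟ ♟ ♟ ♟ ♟│7
6│· · · · · · · ·│6
5│· · · · ♙ · · ♞│5
4│· · · · · · · ·│4
3│· · · · · · · ♘│3
2│♙ ♙ ♛ ♙ ♙ · ♙ ♙│2
1│♖ · ♗ ♕ ♔ ♗ · ♖│1
  ─────────────────
  a b c d e f g h

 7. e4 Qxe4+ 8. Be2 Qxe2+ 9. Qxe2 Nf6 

  a b c d e f g h
  ─────────────────
8│♜ · ♝ · ♚ ♝ · ♜│8
7│♟ ♟ · ♟ ♟ ♟ ♟ ♟│7
6│· · · · · ♞ · ·│6
5│· · · · ♙ · · ·│5
4│· · · · · · · ·│4
3│· · · · · · · ♘│3
2│♙ ♙ · ♙ ♕ · ♙ ♙│2
1│♖ · ♗ · ♔ · · ♖│1
  ─────────────────
  a b c d e f g h

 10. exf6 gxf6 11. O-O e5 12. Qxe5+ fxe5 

  a b c d e f g h
  ─────────────────
8│♜ · ♝ · ♚ ♝ · ♜│8
7│♟ ♟ · ♟ · ♟ · ♟│7
6│· · · · · · · ·│6
5│· · · · ♟ · · ·│5
4│· · · · · · · ·│4
3│· · · · · · · ♘│3
2│♙ ♙ · ♙ · · ♙ ♙│2
1│♖ · ♗ · · ♖ ♔ ·│1
  ─────────────────
  a b c d e f g h

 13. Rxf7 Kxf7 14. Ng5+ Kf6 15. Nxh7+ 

  a b c d e f g h
  ─────────────────
8│♜ · ♝ · · ♝ · ♜│8
7│♟ ♟ · ♟ · · · ♘│7
6│· · · · · ♚ · ·│6
5│· · · · ♟ · · ·│5
4│· · · · · · · ·│4
3│· · · · · · · ·│3
2│♙ ♙ · ♙ · · ♙ ♙│2
1│♖ · ♗ · · · ♔ ·│1
  ─────────────────
  a b c d e f g h


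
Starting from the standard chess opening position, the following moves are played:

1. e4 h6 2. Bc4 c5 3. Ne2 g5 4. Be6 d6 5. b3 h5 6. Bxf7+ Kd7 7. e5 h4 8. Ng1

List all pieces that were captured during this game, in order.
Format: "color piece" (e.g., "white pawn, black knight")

Tracking captures:
  Bxf7+: captured black pawn

black pawn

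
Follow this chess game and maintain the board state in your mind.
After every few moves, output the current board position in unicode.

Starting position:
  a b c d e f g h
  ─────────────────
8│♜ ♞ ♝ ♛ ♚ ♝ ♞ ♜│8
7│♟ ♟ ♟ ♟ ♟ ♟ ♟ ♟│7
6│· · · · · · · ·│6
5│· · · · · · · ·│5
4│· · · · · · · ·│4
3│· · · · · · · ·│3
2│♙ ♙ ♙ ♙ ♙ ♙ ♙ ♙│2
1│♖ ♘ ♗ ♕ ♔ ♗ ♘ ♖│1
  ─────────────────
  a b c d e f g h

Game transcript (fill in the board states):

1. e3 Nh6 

  a b c d e f g h
  ─────────────────
8│♜ ♞ ♝ ♛ ♚ ♝ · ♜│8
7│♟ ♟ ♟ ♟ ♟ ♟ ♟ ♟│7
6│· · · · · · · ♞│6
5│· · · · · · · ·│5
4│· · · · · · · ·│4
3│· · · · ♙ · · ·│3
2│♙ ♙ ♙ ♙ · ♙ ♙ ♙│2
1│♖ ♘ ♗ ♕ ♔ ♗ ♘ ♖│1
  ─────────────────
  a b c d e f g h

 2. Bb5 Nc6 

  a b c d e f g h
  ─────────────────
8│♜ · ♝ ♛ ♚ ♝ · ♜│8
7│♟ ♟ ♟ ♟ ♟ ♟ ♟ ♟│7
6│· · ♞ · · · · ♞│6
5│· ♗ · · · · · ·│5
4│· · · · · · · ·│4
3│· · · · ♙ · · ·│3
2│♙ ♙ ♙ ♙ · ♙ ♙ ♙│2
1│♖ ♘ ♗ ♕ ♔ · ♘ ♖│1
  ─────────────────
  a b c d e f g h

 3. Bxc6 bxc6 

  a b c d e f g h
  ─────────────────
8│♜ · ♝ ♛ ♚ ♝ · ♜│8
7│♟ · ♟ ♟ ♟ ♟ ♟ ♟│7
6│· · ♟ · · · · ♞│6
5│· · · · · · · ·│5
4│· · · · · · · ·│4
3│· · · · ♙ · · ·│3
2│♙ ♙ ♙ ♙ · ♙ ♙ ♙│2
1│♖ ♘ ♗ ♕ ♔ · ♘ ♖│1
  ─────────────────
  a b c d e f g h



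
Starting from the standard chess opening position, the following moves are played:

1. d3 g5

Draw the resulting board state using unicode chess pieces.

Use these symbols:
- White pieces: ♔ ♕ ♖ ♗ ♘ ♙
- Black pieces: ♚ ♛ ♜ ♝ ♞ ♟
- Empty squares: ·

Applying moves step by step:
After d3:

♜ ♞ ♝ ♛ ♚ ♝ ♞ ♜
♟ ♟ ♟ ♟ ♟ ♟ ♟ ♟
· · · · · · · ·
· · · · · · · ·
· · · · · · · ·
· · · ♙ · · · ·
♙ ♙ ♙ · ♙ ♙ ♙ ♙
♖ ♘ ♗ ♕ ♔ ♗ ♘ ♖


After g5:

♜ ♞ ♝ ♛ ♚ ♝ ♞ ♜
♟ ♟ ♟ ♟ ♟ ♟ · ♟
· · · · · · · ·
· · · · · · ♟ ·
· · · · · · · ·
· · · ♙ · · · ·
♙ ♙ ♙ · ♙ ♙ ♙ ♙
♖ ♘ ♗ ♕ ♔ ♗ ♘ ♖



  a b c d e f g h
  ─────────────────
8│♜ ♞ ♝ ♛ ♚ ♝ ♞ ♜│8
7│♟ ♟ ♟ ♟ ♟ ♟ · ♟│7
6│· · · · · · · ·│6
5│· · · · · · ♟ ·│5
4│· · · · · · · ·│4
3│· · · ♙ · · · ·│3
2│♙ ♙ ♙ · ♙ ♙ ♙ ♙│2
1│♖ ♘ ♗ ♕ ♔ ♗ ♘ ♖│1
  ─────────────────
  a b c d e f g h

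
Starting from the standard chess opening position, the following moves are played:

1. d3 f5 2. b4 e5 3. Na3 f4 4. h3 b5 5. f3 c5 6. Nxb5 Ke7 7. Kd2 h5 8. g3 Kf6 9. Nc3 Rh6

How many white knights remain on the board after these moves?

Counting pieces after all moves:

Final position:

  a b c d e f g h
  ─────────────────
8│♜ ♞ ♝ ♛ · ♝ ♞ ·│8
7│♟ · · ♟ · · ♟ ·│7
6│· · · · · ♚ · ♜│6
5│· · ♟ · ♟ · · ♟│5
4│· ♙ · · · ♟ · ·│4
3│· · ♘ ♙ · ♙ ♙ ♙│3
2│♙ · ♙ ♔ ♙ · · ·│2
1│♖ · ♗ ♕ · ♗ ♘ ♖│1
  ─────────────────
  a b c d e f g h


2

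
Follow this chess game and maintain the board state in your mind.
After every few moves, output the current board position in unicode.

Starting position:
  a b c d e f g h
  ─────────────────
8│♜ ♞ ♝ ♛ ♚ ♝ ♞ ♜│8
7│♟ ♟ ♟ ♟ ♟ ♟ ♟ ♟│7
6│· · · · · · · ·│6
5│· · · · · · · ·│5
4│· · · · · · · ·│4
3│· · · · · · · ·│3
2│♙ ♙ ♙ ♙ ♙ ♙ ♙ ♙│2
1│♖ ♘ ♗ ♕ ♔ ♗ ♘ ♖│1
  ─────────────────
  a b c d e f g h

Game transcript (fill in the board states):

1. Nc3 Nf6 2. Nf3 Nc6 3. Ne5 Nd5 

  a b c d e f g h
  ─────────────────
8│♜ · ♝ ♛ ♚ ♝ · ♜│8
7│♟ ♟ ♟ ♟ ♟ ♟ ♟ ♟│7
6│· · ♞ · · · · ·│6
5│· · · ♞ ♘ · · ·│5
4│· · · · · · · ·│4
3│· · ♘ · · · · ·│3
2│♙ ♙ ♙ ♙ ♙ ♙ ♙ ♙│2
1│♖ · ♗ ♕ ♔ ♗ · ♖│1
  ─────────────────
  a b c d e f g h

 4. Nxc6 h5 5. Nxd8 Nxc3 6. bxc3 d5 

  a b c d e f g h
  ─────────────────
8│♜ · ♝ ♘ ♚ ♝ · ♜│8
7│♟ ♟ ♟ · ♟ ♟ ♟ ·│7
6│· · · · · · · ·│6
5│· · · ♟ · · · ♟│5
4│· · · · · · · ·│4
3│· · ♙ · · · · ·│3
2│♙ · ♙ ♙ ♙ ♙ ♙ ♙│2
1│♖ · ♗ ♕ ♔ ♗ · ♖│1
  ─────────────────
  a b c d e f g h

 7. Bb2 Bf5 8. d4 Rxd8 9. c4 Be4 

  a b c d e f g h
  ─────────────────
8│· · · ♜ ♚ ♝ · ♜│8
7│♟ ♟ ♟ · ♟ ♟ ♟ ·│7
6│· · · · · · · ·│6
5│· · · ♟ · · · ♟│5
4│· · ♙ ♙ ♝ · · ·│4
3│· · · · · · · ·│3
2│♙ ♗ ♙ · ♙ ♙ ♙ ♙│2
1│♖ · · ♕ ♔ ♗ · ♖│1
  ─────────────────
  a b c d e f g h

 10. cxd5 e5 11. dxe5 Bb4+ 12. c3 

  a b c d e f g h
  ─────────────────
8│· · · ♜ ♚ · · ♜│8
7│♟ ♟ ♟ · · ♟ ♟ ·│7
6│· · · · · · · ·│6
5│· · · ♙ ♙ · · ♟│5
4│· ♝ · · ♝ · · ·│4
3│· · ♙ · · · · ·│3
2│♙ ♗ · · ♙ ♙ ♙ ♙│2
1│♖ · · ♕ ♔ ♗ · ♖│1
  ─────────────────
  a b c d e f g h


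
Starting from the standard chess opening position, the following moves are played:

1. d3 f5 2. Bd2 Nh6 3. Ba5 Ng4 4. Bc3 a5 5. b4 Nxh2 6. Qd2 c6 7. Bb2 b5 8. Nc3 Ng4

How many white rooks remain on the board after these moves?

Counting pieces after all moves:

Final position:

  a b c d e f g h
  ─────────────────
8│♜ ♞ ♝ ♛ ♚ ♝ · ♜│8
7│· · · ♟ ♟ · ♟ ♟│7
6│· · ♟ · · · · ·│6
5│♟ ♟ · · · ♟ · ·│5
4│· ♙ · · · · ♞ ·│4
3│· · ♘ ♙ · · · ·│3
2│♙ ♗ ♙ ♕ ♙ ♙ ♙ ·│2
1│♖ · · · ♔ ♗ ♘ ♖│1
  ─────────────────
  a b c d e f g h


2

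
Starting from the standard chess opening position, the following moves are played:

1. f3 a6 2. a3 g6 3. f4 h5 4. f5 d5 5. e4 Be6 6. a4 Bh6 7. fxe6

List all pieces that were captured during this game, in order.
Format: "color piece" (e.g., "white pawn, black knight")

Tracking captures:
  fxe6: captured black bishop

black bishop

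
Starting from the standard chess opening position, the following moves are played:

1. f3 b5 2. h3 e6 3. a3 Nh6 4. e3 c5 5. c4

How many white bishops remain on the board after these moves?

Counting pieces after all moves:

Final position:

  a b c d e f g h
  ─────────────────
8│♜ ♞ ♝ ♛ ♚ ♝ · ♜│8
7│♟ · · ♟ · ♟ ♟ ♟│7
6│· · · · ♟ · · ♞│6
5│· ♟ ♟ · · · · ·│5
4│· · ♙ · · · · ·│4
3│♙ · · · ♙ ♙ · ♙│3
2│· ♙ · ♙ · · ♙ ·│2
1│♖ ♘ ♗ ♕ ♔ ♗ ♘ ♖│1
  ─────────────────
  a b c d e f g h


2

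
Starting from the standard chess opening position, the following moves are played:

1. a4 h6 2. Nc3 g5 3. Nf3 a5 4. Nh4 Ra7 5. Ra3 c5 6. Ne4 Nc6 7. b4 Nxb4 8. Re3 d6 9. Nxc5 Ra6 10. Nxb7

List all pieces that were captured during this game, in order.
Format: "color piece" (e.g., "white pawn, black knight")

Tracking captures:
  Nxb4: captured white pawn
  Nxc5: captured black pawn
  Nxb7: captured black pawn

white pawn, black pawn, black pawn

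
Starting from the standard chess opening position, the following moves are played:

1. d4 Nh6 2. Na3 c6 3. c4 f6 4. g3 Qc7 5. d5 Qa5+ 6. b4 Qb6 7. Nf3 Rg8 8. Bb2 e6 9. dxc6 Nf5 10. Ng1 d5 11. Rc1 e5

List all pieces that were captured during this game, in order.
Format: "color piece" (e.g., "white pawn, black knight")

Tracking captures:
  dxc6: captured black pawn

black pawn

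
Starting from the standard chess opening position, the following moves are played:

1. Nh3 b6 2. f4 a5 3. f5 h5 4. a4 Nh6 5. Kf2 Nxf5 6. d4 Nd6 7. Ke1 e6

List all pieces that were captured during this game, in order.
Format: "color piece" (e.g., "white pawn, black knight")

Tracking captures:
  Nxf5: captured white pawn

white pawn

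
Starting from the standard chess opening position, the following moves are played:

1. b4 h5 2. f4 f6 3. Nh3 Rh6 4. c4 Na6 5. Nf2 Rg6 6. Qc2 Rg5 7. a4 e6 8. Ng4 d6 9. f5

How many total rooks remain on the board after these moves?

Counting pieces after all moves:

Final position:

  a b c d e f g h
  ─────────────────
8│♜ · ♝ ♛ ♚ ♝ ♞ ·│8
7│♟ ♟ ♟ · · · ♟ ·│7
6│♞ · · ♟ ♟ ♟ · ·│6
5│· · · · · ♙ ♜ ♟│5
4│♙ ♙ ♙ · · · ♘ ·│4
3│· · · · · · · ·│3
2│· · ♕ ♙ ♙ · ♙ ♙│2
1│♖ ♘ ♗ · ♔ ♗ · ♖│1
  ─────────────────
  a b c d e f g h


4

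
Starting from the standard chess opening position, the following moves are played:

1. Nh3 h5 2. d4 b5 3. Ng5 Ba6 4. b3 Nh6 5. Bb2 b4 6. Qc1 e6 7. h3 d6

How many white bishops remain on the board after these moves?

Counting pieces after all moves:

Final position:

  a b c d e f g h
  ─────────────────
8│♜ ♞ · ♛ ♚ ♝ · ♜│8
7│♟ · ♟ · · ♟ ♟ ·│7
6│♝ · · ♟ ♟ · · ♞│6
5│· · · · · · ♘ ♟│5
4│· ♟ · ♙ · · · ·│4
3│· ♙ · · · · · ♙│3
2│♙ ♗ ♙ · ♙ ♙ ♙ ·│2
1│♖ ♘ ♕ · ♔ ♗ · ♖│1
  ─────────────────
  a b c d e f g h


2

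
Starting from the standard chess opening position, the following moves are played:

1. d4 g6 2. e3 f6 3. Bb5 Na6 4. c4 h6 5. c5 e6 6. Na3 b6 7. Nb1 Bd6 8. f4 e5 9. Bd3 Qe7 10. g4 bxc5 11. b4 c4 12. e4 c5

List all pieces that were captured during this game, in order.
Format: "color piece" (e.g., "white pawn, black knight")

Tracking captures:
  bxc5: captured white pawn

white pawn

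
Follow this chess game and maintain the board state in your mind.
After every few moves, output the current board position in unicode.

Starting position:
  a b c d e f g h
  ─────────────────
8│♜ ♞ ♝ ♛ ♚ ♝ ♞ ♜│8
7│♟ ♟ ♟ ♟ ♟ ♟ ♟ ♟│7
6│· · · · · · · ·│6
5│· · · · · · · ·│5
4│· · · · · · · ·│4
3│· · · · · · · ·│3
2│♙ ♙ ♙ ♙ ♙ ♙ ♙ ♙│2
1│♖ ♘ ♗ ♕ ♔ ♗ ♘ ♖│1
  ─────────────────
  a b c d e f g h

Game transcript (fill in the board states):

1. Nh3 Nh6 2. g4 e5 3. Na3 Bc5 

  a b c d e f g h
  ─────────────────
8│♜ ♞ ♝ ♛ ♚ · · ♜│8
7│♟ ♟ ♟ ♟ · ♟ ♟ ♟│7
6│· · · · · · · ♞│6
5│· · ♝ · ♟ · · ·│5
4│· · · · · · ♙ ·│4
3│♘ · · · · · · ♘│3
2│♙ ♙ ♙ ♙ ♙ ♙ · ♙│2
1│♖ · ♗ ♕ ♔ ♗ · ♖│1
  ─────────────────
  a b c d e f g h

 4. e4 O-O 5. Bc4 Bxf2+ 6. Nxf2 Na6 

  a b c d e f g h
  ─────────────────
8│♜ · ♝ ♛ · ♜ ♚ ·│8
7│♟ ♟ ♟ ♟ · ♟ ♟ ♟│7
6│♞ · · · · · · ♞│6
5│· · · · ♟ · · ·│5
4│· · ♗ · ♙ · ♙ ·│4
3│♘ · · · · · · ·│3
2│♙ ♙ ♙ ♙ · ♘ · ♙│2
1│♖ · ♗ ♕ ♔ · · ♖│1
  ─────────────────
  a b c d e f g h

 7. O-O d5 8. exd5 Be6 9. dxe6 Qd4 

  a b c d e f g h
  ─────────────────
8│♜ · · · · ♜ ♚ ·│8
7│♟ ♟ ♟ · · ♟ ♟ ♟│7
6│♞ · · · ♙ · · ♞│6
5│· · · · ♟ · · ·│5
4│· · ♗ ♛ · · ♙ ·│4
3│♘ · · · · · · ·│3
2│♙ ♙ ♙ ♙ · ♘ · ♙│2
1│♖ · ♗ ♕ · ♖ ♔ ·│1
  ─────────────────
  a b c d e f g h

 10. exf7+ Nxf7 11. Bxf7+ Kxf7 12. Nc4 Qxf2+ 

  a b c d e f g h
  ─────────────────
8│♜ · · · · ♜ · ·│8
7│♟ ♟ ♟ · · ♚ ♟ ♟│7
6│♞ · · · · · · ·│6
5│· · · · ♟ · · ·│5
4│· · ♘ · · · ♙ ·│4
3│· · · · · · · ·│3
2│♙ ♙ ♙ ♙ · ♛ · ♙│2
1│♖ · ♗ ♕ · ♖ ♔ ·│1
  ─────────────────
  a b c d e f g h



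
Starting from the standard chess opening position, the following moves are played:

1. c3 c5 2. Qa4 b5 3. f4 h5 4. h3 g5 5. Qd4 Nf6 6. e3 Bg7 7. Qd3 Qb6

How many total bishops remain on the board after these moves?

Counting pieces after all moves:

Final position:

  a b c d e f g h
  ─────────────────
8│♜ ♞ ♝ · ♚ · · ♜│8
7│♟ · · ♟ ♟ ♟ ♝ ·│7
6│· ♛ · · · ♞ · ·│6
5│· ♟ ♟ · · · ♟ ♟│5
4│· · · · · ♙ · ·│4
3│· · ♙ ♕ ♙ · · ♙│3
2│♙ ♙ · ♙ · · ♙ ·│2
1│♖ ♘ ♗ · ♔ ♗ ♘ ♖│1
  ─────────────────
  a b c d e f g h


4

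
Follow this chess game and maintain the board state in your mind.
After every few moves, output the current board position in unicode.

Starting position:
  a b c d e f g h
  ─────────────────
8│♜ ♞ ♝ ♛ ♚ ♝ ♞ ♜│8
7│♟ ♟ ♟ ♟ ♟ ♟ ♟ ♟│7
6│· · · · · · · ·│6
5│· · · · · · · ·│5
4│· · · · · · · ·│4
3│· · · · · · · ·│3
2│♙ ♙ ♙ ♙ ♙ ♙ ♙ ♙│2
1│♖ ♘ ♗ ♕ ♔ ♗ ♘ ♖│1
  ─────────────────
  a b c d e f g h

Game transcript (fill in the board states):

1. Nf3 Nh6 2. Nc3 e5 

  a b c d e f g h
  ─────────────────
8│♜ ♞ ♝ ♛ ♚ ♝ · ♜│8
7│♟ ♟ ♟ ♟ · ♟ ♟ ♟│7
6│· · · · · · · ♞│6
5│· · · · ♟ · · ·│5
4│· · · · · · · ·│4
3│· · ♘ · · ♘ · ·│3
2│♙ ♙ ♙ ♙ ♙ ♙ ♙ ♙│2
1│♖ · ♗ ♕ ♔ ♗ · ♖│1
  ─────────────────
  a b c d e f g h

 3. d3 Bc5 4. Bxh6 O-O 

  a b c d e f g h
  ─────────────────
8│♜ ♞ ♝ ♛ · ♜ ♚ ·│8
7│♟ ♟ ♟ ♟ · ♟ ♟ ♟│7
6│· · · · · · · ♗│6
5│· · ♝ · ♟ · · ·│5
4│· · · · · · · ·│4
3│· · ♘ ♙ · ♘ · ·│3
2│♙ ♙ ♙ · ♙ ♙ ♙ ♙│2
1│♖ · · ♕ ♔ ♗ · ♖│1
  ─────────────────
  a b c d e f g h

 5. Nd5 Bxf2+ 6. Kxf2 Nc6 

  a b c d e f g h
  ─────────────────
8│♜ · ♝ ♛ · ♜ ♚ ·│8
7│♟ ♟ ♟ ♟ · ♟ ♟ ♟│7
6│· · ♞ · · · · ♗│6
5│· · · ♘ ♟ · · ·│5
4│· · · · · · · ·│4
3│· · · ♙ · ♘ · ·│3
2│♙ ♙ ♙ · ♙ ♔ ♙ ♙│2
1│♖ · · ♕ · ♗ · ♖│1
  ─────────────────
  a b c d e f g h

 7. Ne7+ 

  a b c d e f g h
  ─────────────────
8│♜ · ♝ ♛ · ♜ ♚ ·│8
7│♟ ♟ ♟ ♟ ♘ ♟ ♟ ♟│7
6│· · ♞ · · · · ♗│6
5│· · · · ♟ · · ·│5
4│· · · · · · · ·│4
3│· · · ♙ · ♘ · ·│3
2│♙ ♙ ♙ · ♙ ♔ ♙ ♙│2
1│♖ · · ♕ · ♗ · ♖│1
  ─────────────────
  a b c d e f g h


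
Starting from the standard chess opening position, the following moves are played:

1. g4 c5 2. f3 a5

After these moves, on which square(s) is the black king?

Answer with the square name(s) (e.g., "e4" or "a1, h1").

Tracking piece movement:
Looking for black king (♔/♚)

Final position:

  a b c d e f g h
  ─────────────────
8│♜ ♞ ♝ ♛ ♚ ♝ ♞ ♜│8
7│· ♟ · ♟ ♟ ♟ ♟ ♟│7
6│· · · · · · · ·│6
5│♟ · ♟ · · · · ·│5
4│· · · · · · ♙ ·│4
3│· · · · · ♙ · ·│3
2│♙ ♙ ♙ ♙ ♙ · · ♙│2
1│♖ ♘ ♗ ♕ ♔ ♗ ♘ ♖│1
  ─────────────────
  a b c d e f g h


e8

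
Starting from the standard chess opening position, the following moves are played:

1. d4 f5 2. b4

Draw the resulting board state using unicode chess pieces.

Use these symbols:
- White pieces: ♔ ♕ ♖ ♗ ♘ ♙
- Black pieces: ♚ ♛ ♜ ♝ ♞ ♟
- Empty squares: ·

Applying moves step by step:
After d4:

♜ ♞ ♝ ♛ ♚ ♝ ♞ ♜
♟ ♟ ♟ ♟ ♟ ♟ ♟ ♟
· · · · · · · ·
· · · · · · · ·
· · · ♙ · · · ·
· · · · · · · ·
♙ ♙ ♙ · ♙ ♙ ♙ ♙
♖ ♘ ♗ ♕ ♔ ♗ ♘ ♖


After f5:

♜ ♞ ♝ ♛ ♚ ♝ ♞ ♜
♟ ♟ ♟ ♟ ♟ · ♟ ♟
· · · · · · · ·
· · · · · ♟ · ·
· · · ♙ · · · ·
· · · · · · · ·
♙ ♙ ♙ · ♙ ♙ ♙ ♙
♖ ♘ ♗ ♕ ♔ ♗ ♘ ♖


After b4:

♜ ♞ ♝ ♛ ♚ ♝ ♞ ♜
♟ ♟ ♟ ♟ ♟ · ♟ ♟
· · · · · · · ·
· · · · · ♟ · ·
· ♙ · ♙ · · · ·
· · · · · · · ·
♙ · ♙ · ♙ ♙ ♙ ♙
♖ ♘ ♗ ♕ ♔ ♗ ♘ ♖



  a b c d e f g h
  ─────────────────
8│♜ ♞ ♝ ♛ ♚ ♝ ♞ ♜│8
7│♟ ♟ ♟ ♟ ♟ · ♟ ♟│7
6│· · · · · · · ·│6
5│· · · · · ♟ · ·│5
4│· ♙ · ♙ · · · ·│4
3│· · · · · · · ·│3
2│♙ · ♙ · ♙ ♙ ♙ ♙│2
1│♖ ♘ ♗ ♕ ♔ ♗ ♘ ♖│1
  ─────────────────
  a b c d e f g h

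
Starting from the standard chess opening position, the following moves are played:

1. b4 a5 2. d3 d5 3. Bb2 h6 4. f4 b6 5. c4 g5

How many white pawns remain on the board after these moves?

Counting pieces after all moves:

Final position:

  a b c d e f g h
  ─────────────────
8│♜ ♞ ♝ ♛ ♚ ♝ ♞ ♜│8
7│· · ♟ · ♟ ♟ · ·│7
6│· ♟ · · · · · ♟│6
5│♟ · · ♟ · · ♟ ·│5
4│· ♙ ♙ · · ♙ · ·│4
3│· · · ♙ · · · ·│3
2│♙ ♗ · · ♙ · ♙ ♙│2
1│♖ ♘ · ♕ ♔ ♗ ♘ ♖│1
  ─────────────────
  a b c d e f g h


8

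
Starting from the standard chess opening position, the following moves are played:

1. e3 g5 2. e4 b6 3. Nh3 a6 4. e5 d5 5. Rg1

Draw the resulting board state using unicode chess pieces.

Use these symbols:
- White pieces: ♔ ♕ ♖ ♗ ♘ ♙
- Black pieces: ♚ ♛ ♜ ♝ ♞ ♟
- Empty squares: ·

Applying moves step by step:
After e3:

♜ ♞ ♝ ♛ ♚ ♝ ♞ ♜
♟ ♟ ♟ ♟ ♟ ♟ ♟ ♟
· · · · · · · ·
· · · · · · · ·
· · · · · · · ·
· · · · ♙ · · ·
♙ ♙ ♙ ♙ · ♙ ♙ ♙
♖ ♘ ♗ ♕ ♔ ♗ ♘ ♖


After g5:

♜ ♞ ♝ ♛ ♚ ♝ ♞ ♜
♟ ♟ ♟ ♟ ♟ ♟ · ♟
· · · · · · · ·
· · · · · · ♟ ·
· · · · · · · ·
· · · · ♙ · · ·
♙ ♙ ♙ ♙ · ♙ ♙ ♙
♖ ♘ ♗ ♕ ♔ ♗ ♘ ♖


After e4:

♜ ♞ ♝ ♛ ♚ ♝ ♞ ♜
♟ ♟ ♟ ♟ ♟ ♟ · ♟
· · · · · · · ·
· · · · · · ♟ ·
· · · · ♙ · · ·
· · · · · · · ·
♙ ♙ ♙ ♙ · ♙ ♙ ♙
♖ ♘ ♗ ♕ ♔ ♗ ♘ ♖


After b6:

♜ ♞ ♝ ♛ ♚ ♝ ♞ ♜
♟ · ♟ ♟ ♟ ♟ · ♟
· ♟ · · · · · ·
· · · · · · ♟ ·
· · · · ♙ · · ·
· · · · · · · ·
♙ ♙ ♙ ♙ · ♙ ♙ ♙
♖ ♘ ♗ ♕ ♔ ♗ ♘ ♖


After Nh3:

♜ ♞ ♝ ♛ ♚ ♝ ♞ ♜
♟ · ♟ ♟ ♟ ♟ · ♟
· ♟ · · · · · ·
· · · · · · ♟ ·
· · · · ♙ · · ·
· · · · · · · ♘
♙ ♙ ♙ ♙ · ♙ ♙ ♙
♖ ♘ ♗ ♕ ♔ ♗ · ♖


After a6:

♜ ♞ ♝ ♛ ♚ ♝ ♞ ♜
· · ♟ ♟ ♟ ♟ · ♟
♟ ♟ · · · · · ·
· · · · · · ♟ ·
· · · · ♙ · · ·
· · · · · · · ♘
♙ ♙ ♙ ♙ · ♙ ♙ ♙
♖ ♘ ♗ ♕ ♔ ♗ · ♖


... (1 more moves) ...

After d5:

♜ ♞ ♝ ♛ ♚ ♝ ♞ ♜
· · ♟ · ♟ ♟ · ♟
♟ ♟ · · · · · ·
· · · ♟ ♙ · ♟ ·
· · · · · · · ·
· · · · · · · ♘
♙ ♙ ♙ ♙ · ♙ ♙ ♙
♖ ♘ ♗ ♕ ♔ ♗ · ♖


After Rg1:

♜ ♞ ♝ ♛ ♚ ♝ ♞ ♜
· · ♟ · ♟ ♟ · ♟
♟ ♟ · · · · · ·
· · · ♟ ♙ · ♟ ·
· · · · · · · ·
· · · · · · · ♘
♙ ♙ ♙ ♙ · ♙ ♙ ♙
♖ ♘ ♗ ♕ ♔ ♗ ♖ ·



  a b c d e f g h
  ─────────────────
8│♜ ♞ ♝ ♛ ♚ ♝ ♞ ♜│8
7│· · ♟ · ♟ ♟ · ♟│7
6│♟ ♟ · · · · · ·│6
5│· · · ♟ ♙ · ♟ ·│5
4│· · · · · · · ·│4
3│· · · · · · · ♘│3
2│♙ ♙ ♙ ♙ · ♙ ♙ ♙│2
1│♖ ♘ ♗ ♕ ♔ ♗ ♖ ·│1
  ─────────────────
  a b c d e f g h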